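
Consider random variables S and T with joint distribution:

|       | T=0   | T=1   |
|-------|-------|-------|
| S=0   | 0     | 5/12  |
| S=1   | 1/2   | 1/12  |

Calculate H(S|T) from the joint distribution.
Marginal P(T) (column sums):
  P(T=0) = 0 + 1/2 = 1/2
  P(T=1) = 5/12 + 1/12 = 1/2

H(S|T) = -Σ P(S,T)·log₂ P(S|T), where P(S|T) = P(S,T) / P(T)
  (cells with P(S,T) = 0 contribute 0)
  (S=0,T=1): P(S|T) = (5/12)/(1/2) = 5/6;  -(5/12)·log₂(5/6) = 0.1096
  (S=1,T=0): P(S|T) = (1/2)/(1/2) = 1;  -(1/2)·log₂(1) = 0.0000
  (S=1,T=1): P(S|T) = (1/12)/(1/2) = 1/6;  -(1/12)·log₂(1/6) = 0.2154
H(S|T) = 0.1096 + 0.0000 + 0.2154
  = 0.3250 bits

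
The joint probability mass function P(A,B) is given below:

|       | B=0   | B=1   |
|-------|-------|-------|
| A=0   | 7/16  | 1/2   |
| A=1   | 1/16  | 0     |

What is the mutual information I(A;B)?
Marginal P(A) (row sums):
  P(A=0) = 7/16 + 1/2 = 15/16
  P(A=1) = 1/16 + 0 = 1/16
Marginal P(B) (column sums):
  P(B=0) = 7/16 + 1/16 = 1/2
  P(B=1) = 1/2 + 0 = 1/2

H(A) = -[(15/16)·log₂(15/16) + (1/16)·log₂(1/16)]
  = 0.0873 + 0.2500
  = 0.3373 bits
H(B) = -[(1/2)·log₂(1/2) + (1/2)·log₂(1/2)]
  = 0.5000 + 0.5000
  = 1.0000 bits
H(A,B) = -[(7/16)·log₂(7/16) + (1/2)·log₂(1/2) + (1/16)·log₂(1/16)]
  = 0.5218 + 0.5000 + 0.2500
  = 1.2718 bits

I(A;B) = H(A) + H(B) - H(A,B)
  = 0.3373 + 1.0000 - 1.2718
  = 0.0655 bits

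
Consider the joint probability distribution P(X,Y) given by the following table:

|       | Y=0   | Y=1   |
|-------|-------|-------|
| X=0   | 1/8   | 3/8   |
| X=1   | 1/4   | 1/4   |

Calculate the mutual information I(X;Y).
Marginal P(X) (row sums):
  P(X=0) = 1/8 + 3/8 = 1/2
  P(X=1) = 1/4 + 1/4 = 1/2
Marginal P(Y) (column sums):
  P(Y=0) = 1/8 + 1/4 = 3/8
  P(Y=1) = 3/8 + 1/4 = 5/8

H(X) = -[(1/2)·log₂(1/2) + (1/2)·log₂(1/2)]
  = 0.5000 + 0.5000
  = 1.0000 bits
H(Y) = -[(3/8)·log₂(3/8) + (5/8)·log₂(5/8)]
  = 0.5306 + 0.4238
  = 0.9544 bits
H(X,Y) = -[(1/8)·log₂(1/8) + (3/8)·log₂(3/8) + (1/4)·log₂(1/4) + (1/4)·log₂(1/4)]
  = 0.3750 + 0.5306 + 0.5000 + 0.5000
  = 1.9056 bits

I(X;Y) = H(X) + H(Y) - H(X,Y)
  = 1.0000 + 0.9544 - 1.9056
  = 0.0488 bits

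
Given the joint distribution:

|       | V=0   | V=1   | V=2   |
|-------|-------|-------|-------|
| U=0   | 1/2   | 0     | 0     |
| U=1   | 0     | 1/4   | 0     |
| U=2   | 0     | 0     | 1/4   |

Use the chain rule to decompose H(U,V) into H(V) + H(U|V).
By the chain rule: H(U,V) = H(V) + H(U|V)

Marginal P(V) (column sums):
  P(V=0) = 1/2 + 0 + 0 = 1/2
  P(V=1) = 0 + 1/4 + 0 = 1/4
  P(V=2) = 0 + 0 + 1/4 = 1/4
H(V) = -[(1/2)·log₂(1/2) + (1/4)·log₂(1/4) + (1/4)·log₂(1/4)]
  = 0.5000 + 0.5000 + 0.5000
  = 1.5000 bits
H(U|V) = -Σ P(U,V)·log₂ P(U|V), where P(U|V) = P(U,V) / P(V)
  (cells with P(U,V) = 0 contribute 0)
  (U=0,V=0): P(U|V) = (1/2)/(1/2) = 1;  -(1/2)·log₂(1) = 0.0000
  (U=1,V=1): P(U|V) = (1/4)/(1/4) = 1;  -(1/4)·log₂(1) = 0.0000
  (U=2,V=2): P(U|V) = (1/4)/(1/4) = 1;  -(1/4)·log₂(1) = 0.0000
H(U|V) = 0.0000 + 0.0000 + 0.0000
  = 0.0000 bits

H(U,V) = H(V) + H(U|V) = 1.5000 + 0.0000 = 1.5000 bits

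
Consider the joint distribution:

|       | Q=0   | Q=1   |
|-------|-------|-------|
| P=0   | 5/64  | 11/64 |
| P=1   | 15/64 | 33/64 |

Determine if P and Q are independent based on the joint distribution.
Marginal P(P) (row sums):
  P(P=0) = 5/64 + 11/64 = 1/4
  P(P=1) = 15/64 + 33/64 = 3/4
Marginal P(Q) (column sums):
  P(Q=0) = 5/64 + 15/64 = 5/16
  P(Q=1) = 11/64 + 33/64 = 11/16

P and Q are independent iff P(P=i,Q=j) = P(P=i)·P(Q=j) for every cell.
  P(P=0)·P(Q=0) = 1/4 × 5/16 = 5/64 = P(P=0,Q=0) ✓
  P(P=0)·P(Q=1) = 1/4 × 11/16 = 11/64 = P(P=0,Q=1) ✓
  P(P=1)·P(Q=0) = 3/4 × 5/16 = 15/64 = P(P=1,Q=0) ✓
  P(P=1)·P(Q=1) = 3/4 × 11/16 = 33/64 = P(P=1,Q=1) ✓

Yes, P and Q are independent: every cell factors, so I(P;Q) = 0 bits.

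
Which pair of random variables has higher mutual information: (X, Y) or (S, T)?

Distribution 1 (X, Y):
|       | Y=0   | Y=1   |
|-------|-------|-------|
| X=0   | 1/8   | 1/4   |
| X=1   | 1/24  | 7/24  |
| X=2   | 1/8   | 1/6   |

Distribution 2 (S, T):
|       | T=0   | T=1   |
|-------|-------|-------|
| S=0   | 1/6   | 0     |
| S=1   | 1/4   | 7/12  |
Distribution 1 (X, Y):
Marginal P(X) (row sums):
  P(X=0) = 1/8 + 1/4 = 3/8
  P(X=1) = 1/24 + 7/24 = 1/3
  P(X=2) = 1/8 + 1/6 = 7/24
Marginal P(Y) (column sums):
  P(Y=0) = 1/8 + 1/24 + 1/8 = 7/24
  P(Y=1) = 1/4 + 7/24 + 1/6 = 17/24

H(X) = -[(3/8)·log₂(3/8) + (1/3)·log₂(1/3) + (7/24)·log₂(7/24)]
  = 0.5306 + 0.5283 + 0.5185
  = 1.5774 bits
H(Y) = -[(7/24)·log₂(7/24) + (17/24)·log₂(17/24)]
  = 0.5185 + 0.3524
  = 0.8709 bits
H(X,Y) = -[(1/8)·log₂(1/8) + (1/4)·log₂(1/4) + (1/24)·log₂(1/24) + (7/24)·log₂(7/24) + (1/8)·log₂(1/8) + (1/6)·log₂(1/6)]
  = 0.3750 + 0.5000 + 0.1910 + 0.5185 + 0.3750 + 0.4308
  = 2.3903 bits

I(X;Y) = H(X) + H(Y) - H(X,Y)
  = 1.5774 + 0.8709 - 2.3903
  = 0.0580 bits

Distribution 2 (S, T):
Marginal P(S) (row sums):
  P(S=0) = 1/6 + 0 = 1/6
  P(S=1) = 1/4 + 7/12 = 5/6
Marginal P(T) (column sums):
  P(T=0) = 1/6 + 1/4 = 5/12
  P(T=1) = 0 + 7/12 = 7/12

H(S) = -[(1/6)·log₂(1/6) + (5/6)·log₂(5/6)]
  = 0.4308 + 0.2192
  = 0.6500 bits
H(T) = -[(5/12)·log₂(5/12) + (7/12)·log₂(7/12)]
  = 0.5263 + 0.4536
  = 0.9799 bits
H(S,T) = -[(1/6)·log₂(1/6) + (1/4)·log₂(1/4) + (7/12)·log₂(7/12)]
  = 0.4308 + 0.5000 + 0.4536
  = 1.3844 bits

I(S;T) = H(S) + H(T) - H(S,T)
  = 0.6500 + 0.9799 - 1.3844
  = 0.2455 bits

I(S;T) = 0.2455 bits > I(X;Y) = 0.0580 bits, so (S, T) has the higher mutual information (stronger dependence).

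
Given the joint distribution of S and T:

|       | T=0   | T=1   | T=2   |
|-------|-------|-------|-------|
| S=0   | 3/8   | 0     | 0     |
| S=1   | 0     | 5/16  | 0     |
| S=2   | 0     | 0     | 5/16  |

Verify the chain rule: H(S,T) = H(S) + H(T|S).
Left side:
H(S,T) = -[(3/8)·log₂(3/8) + (5/16)·log₂(5/16) + (5/16)·log₂(5/16)]
  = 0.5306 + 0.5244 + 0.5244
  = 1.5794 bits

Right side:
Marginal P(S) (row sums):
  P(S=0) = 3/8 + 0 + 0 = 3/8
  P(S=1) = 0 + 5/16 + 0 = 5/16
  P(S=2) = 0 + 0 + 5/16 = 5/16
H(S) = -[(3/8)·log₂(3/8) + (5/16)·log₂(5/16) + (5/16)·log₂(5/16)]
  = 0.5306 + 0.5244 + 0.5244
  = 1.5794 bits
H(T|S) = -Σ P(S,T)·log₂ P(T|S), where P(T|S) = P(S,T) / P(S)
  (cells with P(S,T) = 0 contribute 0)
  (S=0,T=0): P(T|S) = (3/8)/(3/8) = 1;  -(3/8)·log₂(1) = 0.0000
  (S=1,T=1): P(T|S) = (5/16)/(5/16) = 1;  -(5/16)·log₂(1) = 0.0000
  (S=2,T=2): P(T|S) = (5/16)/(5/16) = 1;  -(5/16)·log₂(1) = 0.0000
H(T|S) = 0.0000 + 0.0000 + 0.0000
  = 0.0000 bits
H(S) + H(T|S) = 1.5794 + 0.0000 = 1.5794 bits

Both sides equal 1.5794 bits, so the chain rule holds ✓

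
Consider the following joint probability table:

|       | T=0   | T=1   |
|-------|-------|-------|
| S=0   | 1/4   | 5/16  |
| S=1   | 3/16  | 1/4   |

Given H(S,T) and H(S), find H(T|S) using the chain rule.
From the chain rule: H(S,T) = H(S) + H(T|S)
Therefore: H(T|S) = H(S,T) - H(S)

H(S,T) = -[(1/4)·log₂(1/4) + (5/16)·log₂(5/16) + (3/16)·log₂(3/16) + (1/4)·log₂(1/4)]
  = 0.5000 + 0.5244 + 0.4528 + 0.5000
  = 1.9772 bits
Marginal P(S) (row sums):
  P(S=0) = 1/4 + 5/16 = 9/16
  P(S=1) = 3/16 + 1/4 = 7/16
H(S) = -[(9/16)·log₂(9/16) + (7/16)·log₂(7/16)]
  = 0.4669 + 0.5218
  = 0.9887 bits

H(T|S) = 1.9772 - 0.9887 = 0.9885 bits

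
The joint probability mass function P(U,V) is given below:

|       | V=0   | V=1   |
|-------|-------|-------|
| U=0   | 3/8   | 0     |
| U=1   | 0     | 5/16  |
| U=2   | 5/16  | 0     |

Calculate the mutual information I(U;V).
Marginal P(U) (row sums):
  P(U=0) = 3/8 + 0 = 3/8
  P(U=1) = 0 + 5/16 = 5/16
  P(U=2) = 5/16 + 0 = 5/16
Marginal P(V) (column sums):
  P(V=0) = 3/8 + 0 + 5/16 = 11/16
  P(V=1) = 0 + 5/16 + 0 = 5/16

H(U) = -[(3/8)·log₂(3/8) + (5/16)·log₂(5/16) + (5/16)·log₂(5/16)]
  = 0.5306 + 0.5244 + 0.5244
  = 1.5794 bits
H(V) = -[(11/16)·log₂(11/16) + (5/16)·log₂(5/16)]
  = 0.3716 + 0.5244
  = 0.8960 bits
H(U,V) = -[(3/8)·log₂(3/8) + (5/16)·log₂(5/16) + (5/16)·log₂(5/16)]
  = 0.5306 + 0.5244 + 0.5244
  = 1.5794 bits

I(U;V) = H(U) + H(V) - H(U,V)
  = 1.5794 + 0.8960 - 1.5794
  = 0.8960 bits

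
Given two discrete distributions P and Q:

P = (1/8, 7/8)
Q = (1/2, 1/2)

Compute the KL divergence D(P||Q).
D(P||Q) = Σ P(i) log₂(P(i)/Q(i))
  i=0: (1/8) × log₂((1/8)/(1/2)) = (1/8) × log₂(1/4) = -0.2500
  i=1: (7/8) × log₂((7/8)/(1/2)) = (7/8) × log₂(7/4) = 0.7064
D(P||Q) = -0.2500 + 0.7064
  = 0.4564 bits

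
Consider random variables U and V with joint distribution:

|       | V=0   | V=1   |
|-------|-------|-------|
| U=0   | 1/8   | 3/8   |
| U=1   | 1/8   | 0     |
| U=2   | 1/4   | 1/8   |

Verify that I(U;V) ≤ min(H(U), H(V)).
Marginal P(U) (row sums):
  P(U=0) = 1/8 + 3/8 = 1/2
  P(U=1) = 1/8 + 0 = 1/8
  P(U=2) = 1/4 + 1/8 = 3/8
Marginal P(V) (column sums):
  P(V=0) = 1/8 + 1/8 + 1/4 = 1/2
  P(V=1) = 3/8 + 0 + 1/8 = 1/2

H(U) = -[(1/2)·log₂(1/2) + (1/8)·log₂(1/8) + (3/8)·log₂(3/8)]
  = 0.5000 + 0.3750 + 0.5306
  = 1.4056 bits
H(V) = -[(1/2)·log₂(1/2) + (1/2)·log₂(1/2)]
  = 0.5000 + 0.5000
  = 1.0000 bits
H(U,V) = -[(1/8)·log₂(1/8) + (3/8)·log₂(3/8) + (1/8)·log₂(1/8) + (1/4)·log₂(1/4) + (1/8)·log₂(1/8)]
  = 0.3750 + 0.5306 + 0.3750 + 0.5000 + 0.3750
  = 2.1556 bits

I(U;V) = H(U) + H(V) - H(U,V)
  = 1.4056 + 1.0000 - 2.1556
  = 0.2500 bits

min(H(U), H(V)) = min(1.4056, 1.0000) = 1.0000 bits
Since 0.2500 ≤ 1.0000, the bound is satisfied ✓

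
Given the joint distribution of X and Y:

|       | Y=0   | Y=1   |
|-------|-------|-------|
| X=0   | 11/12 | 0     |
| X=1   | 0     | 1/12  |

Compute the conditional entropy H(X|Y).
Marginal P(Y) (column sums):
  P(Y=0) = 11/12 + 0 = 11/12
  P(Y=1) = 0 + 1/12 = 1/12

H(X|Y) = -Σ P(X,Y)·log₂ P(X|Y), where P(X|Y) = P(X,Y) / P(Y)
  (cells with P(X,Y) = 0 contribute 0)
  (X=0,Y=0): P(X|Y) = (11/12)/(11/12) = 1;  -(11/12)·log₂(1) = 0.0000
  (X=1,Y=1): P(X|Y) = (1/12)/(1/12) = 1;  -(1/12)·log₂(1) = 0.0000
H(X|Y) = 0.0000 + 0.0000
  = 0.0000 bits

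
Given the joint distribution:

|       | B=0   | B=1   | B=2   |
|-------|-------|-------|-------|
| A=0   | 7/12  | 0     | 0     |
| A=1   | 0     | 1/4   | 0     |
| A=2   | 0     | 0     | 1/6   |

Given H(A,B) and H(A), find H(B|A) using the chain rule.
From the chain rule: H(A,B) = H(A) + H(B|A)
Therefore: H(B|A) = H(A,B) - H(A)

H(A,B) = -[(7/12)·log₂(7/12) + (1/4)·log₂(1/4) + (1/6)·log₂(1/6)]
  = 0.4536 + 0.5000 + 0.4308
  = 1.3844 bits
Marginal P(A) (row sums):
  P(A=0) = 7/12 + 0 + 0 = 7/12
  P(A=1) = 0 + 1/4 + 0 = 1/4
  P(A=2) = 0 + 0 + 1/6 = 1/6
H(A) = -[(7/12)·log₂(7/12) + (1/4)·log₂(1/4) + (1/6)·log₂(1/6)]
  = 0.4536 + 0.5000 + 0.4308
  = 1.3844 bits

H(B|A) = 1.3844 - 1.3844 = 0.0000 bits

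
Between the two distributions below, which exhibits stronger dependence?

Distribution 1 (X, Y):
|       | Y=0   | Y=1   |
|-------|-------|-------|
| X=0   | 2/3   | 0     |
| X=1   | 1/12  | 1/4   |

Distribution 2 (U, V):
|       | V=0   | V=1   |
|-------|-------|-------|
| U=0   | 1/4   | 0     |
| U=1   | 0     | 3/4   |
Distribution 1 (X, Y):
Marginal P(X) (row sums):
  P(X=0) = 2/3 + 0 = 2/3
  P(X=1) = 1/12 + 1/4 = 1/3
Marginal P(Y) (column sums):
  P(Y=0) = 2/3 + 1/12 = 3/4
  P(Y=1) = 0 + 1/4 = 1/4

H(X) = -[(2/3)·log₂(2/3) + (1/3)·log₂(1/3)]
  = 0.3900 + 0.5283
  = 0.9183 bits
H(Y) = -[(3/4)·log₂(3/4) + (1/4)·log₂(1/4)]
  = 0.3113 + 0.5000
  = 0.8113 bits
H(X,Y) = -[(2/3)·log₂(2/3) + (1/12)·log₂(1/12) + (1/4)·log₂(1/4)]
  = 0.3900 + 0.2987 + 0.5000
  = 1.1887 bits

I(X;Y) = H(X) + H(Y) - H(X,Y)
  = 0.9183 + 0.8113 - 1.1887
  = 0.5409 bits

Distribution 2 (U, V):
Marginal P(U) (row sums):
  P(U=0) = 1/4 + 0 = 1/4
  P(U=1) = 0 + 3/4 = 3/4
Marginal P(V) (column sums):
  P(V=0) = 1/4 + 0 = 1/4
  P(V=1) = 0 + 3/4 = 3/4

H(U) = -[(1/4)·log₂(1/4) + (3/4)·log₂(3/4)]
  = 0.5000 + 0.3113
  = 0.8113 bits
H(V) = -[(1/4)·log₂(1/4) + (3/4)·log₂(3/4)]
  = 0.5000 + 0.3113
  = 0.8113 bits
H(U,V) = -[(1/4)·log₂(1/4) + (3/4)·log₂(3/4)]
  = 0.5000 + 0.3113
  = 0.8113 bits

I(U;V) = H(U) + H(V) - H(U,V)
  = 0.8113 + 0.8113 - 0.8113
  = 0.8113 bits

I(U;V) = 0.8113 bits > I(X;Y) = 0.5409 bits, so (U, V) has the higher mutual information (stronger dependence).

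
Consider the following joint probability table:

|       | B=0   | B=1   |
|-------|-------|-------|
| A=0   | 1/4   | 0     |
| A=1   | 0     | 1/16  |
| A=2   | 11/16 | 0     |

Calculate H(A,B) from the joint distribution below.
H(A,B) = -Σ P(A,B) log₂ P(A,B), summed over the non-zero cells:
H(A,B) = -[(1/4)·log₂(1/4) + (1/16)·log₂(1/16) + (11/16)·log₂(11/16)]
  = 0.5000 + 0.2500 + 0.3716
  = 1.1216 bits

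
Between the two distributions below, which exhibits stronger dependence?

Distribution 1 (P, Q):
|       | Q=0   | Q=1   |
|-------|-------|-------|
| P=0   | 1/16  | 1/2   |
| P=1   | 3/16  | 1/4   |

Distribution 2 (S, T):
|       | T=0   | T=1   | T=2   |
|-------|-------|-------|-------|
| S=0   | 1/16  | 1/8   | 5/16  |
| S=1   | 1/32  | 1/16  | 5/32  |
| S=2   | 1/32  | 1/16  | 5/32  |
Distribution 1 (P, Q):
Marginal P(P) (row sums):
  P(P=0) = 1/16 + 1/2 = 9/16
  P(P=1) = 3/16 + 1/4 = 7/16
Marginal P(Q) (column sums):
  P(Q=0) = 1/16 + 3/16 = 1/4
  P(Q=1) = 1/2 + 1/4 = 3/4

H(P) = -[(9/16)·log₂(9/16) + (7/16)·log₂(7/16)]
  = 0.4669 + 0.5218
  = 0.9887 bits
H(Q) = -[(1/4)·log₂(1/4) + (3/4)·log₂(3/4)]
  = 0.5000 + 0.3113
  = 0.8113 bits
H(P,Q) = -[(1/16)·log₂(1/16) + (1/2)·log₂(1/2) + (3/16)·log₂(3/16) + (1/4)·log₂(1/4)]
  = 0.2500 + 0.5000 + 0.4528 + 0.5000
  = 1.7028 bits

I(P;Q) = H(P) + H(Q) - H(P,Q)
  = 0.9887 + 0.8113 - 1.7028
  = 0.0972 bits

Distribution 2 (S, T):
Marginal P(S) (row sums):
  P(S=0) = 1/16 + 1/8 + 5/16 = 1/2
  P(S=1) = 1/32 + 1/16 + 5/32 = 1/4
  P(S=2) = 1/32 + 1/16 + 5/32 = 1/4
Marginal P(T) (column sums):
  P(T=0) = 1/16 + 1/32 + 1/32 = 1/8
  P(T=1) = 1/8 + 1/16 + 1/16 = 1/4
  P(T=2) = 5/16 + 5/32 + 5/32 = 5/8

H(S) = -[(1/2)·log₂(1/2) + (1/4)·log₂(1/4) + (1/4)·log₂(1/4)]
  = 0.5000 + 0.5000 + 0.5000
  = 1.5000 bits
H(T) = -[(1/8)·log₂(1/8) + (1/4)·log₂(1/4) + (5/8)·log₂(5/8)]
  = 0.3750 + 0.5000 + 0.4238
  = 1.2988 bits
H(S,T) = -[(1/16)·log₂(1/16) + (1/8)·log₂(1/8) + (5/16)·log₂(5/16) + (1/32)·log₂(1/32) + (1/16)·log₂(1/16) + (5/32)·log₂(5/32) + (1/32)·log₂(1/32) + (1/16)·log₂(1/16) + (5/32)·log₂(5/32)]
  = 0.2500 + 0.3750 + 0.5244 + 0.1563 + 0.2500 + 0.4184 + 0.1563 + 0.2500 + 0.4184
  = 2.7988 bits

I(S;T) = H(S) + H(T) - H(S,T)
  = 1.5000 + 1.2988 - 2.7988
  = 0.0000 bits

I(P;Q) = 0.0972 bits > I(S;T) = 0.0000 bits, so (P, Q) has the higher mutual information (stronger dependence).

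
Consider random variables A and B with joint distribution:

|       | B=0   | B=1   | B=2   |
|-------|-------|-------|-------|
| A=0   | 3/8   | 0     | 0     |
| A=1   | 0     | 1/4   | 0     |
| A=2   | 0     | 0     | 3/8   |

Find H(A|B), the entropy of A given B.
Marginal P(B) (column sums):
  P(B=0) = 3/8 + 0 + 0 = 3/8
  P(B=1) = 0 + 1/4 + 0 = 1/4
  P(B=2) = 0 + 0 + 3/8 = 3/8

H(A|B) = -Σ P(A,B)·log₂ P(A|B), where P(A|B) = P(A,B) / P(B)
  (cells with P(A,B) = 0 contribute 0)
  (A=0,B=0): P(A|B) = (3/8)/(3/8) = 1;  -(3/8)·log₂(1) = 0.0000
  (A=1,B=1): P(A|B) = (1/4)/(1/4) = 1;  -(1/4)·log₂(1) = 0.0000
  (A=2,B=2): P(A|B) = (3/8)/(3/8) = 1;  -(3/8)·log₂(1) = 0.0000
H(A|B) = 0.0000 + 0.0000 + 0.0000
  = 0.0000 bits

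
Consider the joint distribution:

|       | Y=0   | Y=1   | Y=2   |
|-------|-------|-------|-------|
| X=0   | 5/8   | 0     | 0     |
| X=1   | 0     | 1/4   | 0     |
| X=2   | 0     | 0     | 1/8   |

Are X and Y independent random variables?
Marginal P(X) (row sums):
  P(X=0) = 5/8 + 0 + 0 = 5/8
  P(X=1) = 0 + 1/4 + 0 = 1/4
  P(X=2) = 0 + 0 + 1/8 = 1/8
Marginal P(Y) (column sums):
  P(Y=0) = 5/8 + 0 + 0 = 5/8
  P(Y=1) = 0 + 1/4 + 0 = 1/4
  P(Y=2) = 0 + 0 + 1/8 = 1/8

X and Y are independent iff P(X=i,Y=j) = P(X=i)·P(Y=j) for every cell.
  P(X=0)·P(Y=0) = 5/8 × 5/8 = 25/64, but P(X=0,Y=0) = 5/8 ✗

No, X and Y are not independent. Quantitatively, I(X;Y) > 0:

H(X) = -[(5/8)·log₂(5/8) + (1/4)·log₂(1/4) + (1/8)·log₂(1/8)]
  = 0.4238 + 0.5000 + 0.3750
  = 1.2988 bits
H(Y) = -[(5/8)·log₂(5/8) + (1/4)·log₂(1/4) + (1/8)·log₂(1/8)]
  = 0.4238 + 0.5000 + 0.3750
  = 1.2988 bits
H(X,Y) = -[(5/8)·log₂(5/8) + (1/4)·log₂(1/4) + (1/8)·log₂(1/8)]
  = 0.4238 + 0.5000 + 0.3750
  = 1.2988 bits
I(X;Y) = H(X) + H(Y) - H(X,Y) = 1.2988 + 1.2988 - 1.2988 = 1.2988 bits > 0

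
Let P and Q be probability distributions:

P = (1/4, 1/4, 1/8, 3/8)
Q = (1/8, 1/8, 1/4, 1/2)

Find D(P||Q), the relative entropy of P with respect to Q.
D(P||Q) = Σ P(i) log₂(P(i)/Q(i))
  i=0: (1/4) × log₂((1/4)/(1/8)) = (1/4) × log₂(2) = 0.2500
  i=1: (1/4) × log₂((1/4)/(1/8)) = (1/4) × log₂(2) = 0.2500
  i=2: (1/8) × log₂((1/8)/(1/4)) = (1/8) × log₂(1/2) = -0.1250
  i=3: (3/8) × log₂((3/8)/(1/2)) = (3/8) × log₂(3/4) = -0.1556
D(P||Q) = 0.2500 + 0.2500 - 0.1250 - 0.1556
  = 0.2194 bits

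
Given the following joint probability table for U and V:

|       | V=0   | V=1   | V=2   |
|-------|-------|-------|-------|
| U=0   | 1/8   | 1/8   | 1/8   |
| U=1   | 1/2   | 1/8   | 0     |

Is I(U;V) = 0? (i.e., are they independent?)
Marginal P(U) (row sums):
  P(U=0) = 1/8 + 1/8 + 1/8 = 3/8
  P(U=1) = 1/2 + 1/8 + 0 = 5/8
Marginal P(V) (column sums):
  P(V=0) = 1/8 + 1/2 = 5/8
  P(V=1) = 1/8 + 1/8 = 1/4
  P(V=2) = 1/8 + 0 = 1/8

U and V are independent iff P(U=i,V=j) = P(U=i)·P(V=j) for every cell.
  P(U=0)·P(V=0) = 3/8 × 5/8 = 15/64, but P(U=0,V=0) = 1/8 ✗

No, U and V are not independent. Quantitatively, I(U;V) > 0:

H(U) = -[(3/8)·log₂(3/8) + (5/8)·log₂(5/8)]
  = 0.5306 + 0.4238
  = 0.9544 bits
H(V) = -[(5/8)·log₂(5/8) + (1/4)·log₂(1/4) + (1/8)·log₂(1/8)]
  = 0.4238 + 0.5000 + 0.3750
  = 1.2988 bits
H(U,V) = -[(1/8)·log₂(1/8) + (1/8)·log₂(1/8) + (1/8)·log₂(1/8) + (1/2)·log₂(1/2) + (1/8)·log₂(1/8)]
  = 0.3750 + 0.3750 + 0.3750 + 0.5000 + 0.3750
  = 2.0000 bits
I(U;V) = H(U) + H(V) - H(U,V) = 0.9544 + 1.2988 - 2.0000 = 0.2532 bits > 0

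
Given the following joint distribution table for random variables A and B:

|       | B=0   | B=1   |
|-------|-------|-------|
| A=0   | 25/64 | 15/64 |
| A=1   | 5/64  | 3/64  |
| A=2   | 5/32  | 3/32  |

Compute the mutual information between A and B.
Marginal P(A) (row sums):
  P(A=0) = 25/64 + 15/64 = 5/8
  P(A=1) = 5/64 + 3/64 = 1/8
  P(A=2) = 5/32 + 3/32 = 1/4
Marginal P(B) (column sums):
  P(B=0) = 25/64 + 5/64 + 5/32 = 5/8
  P(B=1) = 15/64 + 3/64 + 3/32 = 3/8

H(A) = -[(5/8)·log₂(5/8) + (1/8)·log₂(1/8) + (1/4)·log₂(1/4)]
  = 0.4238 + 0.3750 + 0.5000
  = 1.2988 bits
H(B) = -[(5/8)·log₂(5/8) + (3/8)·log₂(3/8)]
  = 0.4238 + 0.5306
  = 0.9544 bits
H(A,B) = -[(25/64)·log₂(25/64) + (15/64)·log₂(15/64) + (5/64)·log₂(5/64) + (3/64)·log₂(3/64) + (5/32)·log₂(5/32) + (3/32)·log₂(3/32)]
  = 0.5297 + 0.4906 + 0.2873 + 0.2070 + 0.4184 + 0.3202
  = 2.2532 bits

I(A;B) = H(A) + H(B) - H(A,B)
  = 1.2988 + 0.9544 - 2.2532
  = 0.0000 bits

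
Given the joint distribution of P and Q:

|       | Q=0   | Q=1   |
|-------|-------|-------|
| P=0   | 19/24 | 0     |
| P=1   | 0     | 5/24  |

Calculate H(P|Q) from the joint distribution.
Marginal P(Q) (column sums):
  P(Q=0) = 19/24 + 0 = 19/24
  P(Q=1) = 0 + 5/24 = 5/24

H(P|Q) = -Σ P(P,Q)·log₂ P(P|Q), where P(P|Q) = P(P,Q) / P(Q)
  (cells with P(P,Q) = 0 contribute 0)
  (P=0,Q=0): P(P|Q) = (19/24)/(19/24) = 1;  -(19/24)·log₂(1) = 0.0000
  (P=1,Q=1): P(P|Q) = (5/24)/(5/24) = 1;  -(5/24)·log₂(1) = 0.0000
H(P|Q) = 0.0000 + 0.0000
  = 0.0000 bits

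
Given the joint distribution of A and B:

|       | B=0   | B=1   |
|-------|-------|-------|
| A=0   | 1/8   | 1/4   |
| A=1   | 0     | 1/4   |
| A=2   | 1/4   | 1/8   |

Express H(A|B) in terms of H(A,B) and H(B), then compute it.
H(A|B) = H(A,B) - H(B)

Marginal P(B) (column sums):
  P(B=0) = 1/8 + 0 + 1/4 = 3/8
  P(B=1) = 1/4 + 1/4 + 1/8 = 5/8

H(A,B) = -[(1/8)·log₂(1/8) + (1/4)·log₂(1/4) + (1/4)·log₂(1/4) + (1/4)·log₂(1/4) + (1/8)·log₂(1/8)]
  = 0.3750 + 0.5000 + 0.5000 + 0.5000 + 0.3750
  = 2.2500 bits
H(B) = -[(3/8)·log₂(3/8) + (5/8)·log₂(5/8)]
  = 0.5306 + 0.4238
  = 0.9544 bits

H(A|B) = 2.2500 - 0.9544 = 1.2956 bits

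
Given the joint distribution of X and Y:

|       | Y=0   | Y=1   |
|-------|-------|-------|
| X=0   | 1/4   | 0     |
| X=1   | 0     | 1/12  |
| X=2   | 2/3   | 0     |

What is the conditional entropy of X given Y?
Marginal P(Y) (column sums):
  P(Y=0) = 1/4 + 0 + 2/3 = 11/12
  P(Y=1) = 0 + 1/12 + 0 = 1/12

H(X|Y) = -Σ P(X,Y)·log₂ P(X|Y), where P(X|Y) = P(X,Y) / P(Y)
  (cells with P(X,Y) = 0 contribute 0)
  (X=0,Y=0): P(X|Y) = (1/4)/(11/12) = 3/11;  -(1/4)·log₂(3/11) = 0.4686
  (X=1,Y=1): P(X|Y) = (1/12)/(1/12) = 1;  -(1/12)·log₂(1) = 0.0000
  (X=2,Y=0): P(X|Y) = (2/3)/(11/12) = 8/11;  -(2/3)·log₂(8/11) = 0.3063
H(X|Y) = 0.4686 + 0.0000 + 0.3063
  = 0.7749 bits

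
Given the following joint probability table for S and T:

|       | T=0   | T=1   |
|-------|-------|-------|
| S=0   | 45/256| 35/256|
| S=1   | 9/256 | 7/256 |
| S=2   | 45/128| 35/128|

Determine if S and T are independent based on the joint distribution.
Marginal P(S) (row sums):
  P(S=0) = 45/256 + 35/256 = 5/16
  P(S=1) = 9/256 + 7/256 = 1/16
  P(S=2) = 45/128 + 35/128 = 5/8
Marginal P(T) (column sums):
  P(T=0) = 45/256 + 9/256 + 45/128 = 9/16
  P(T=1) = 35/256 + 7/256 + 35/128 = 7/16

S and T are independent iff P(S=i,T=j) = P(S=i)·P(T=j) for every cell.
  P(S=0)·P(T=0) = 5/16 × 9/16 = 45/256 = P(S=0,T=0) ✓
  P(S=0)·P(T=1) = 5/16 × 7/16 = 35/256 = P(S=0,T=1) ✓
  P(S=1)·P(T=0) = 1/16 × 9/16 = 9/256 = P(S=1,T=0) ✓
  P(S=1)·P(T=1) = 1/16 × 7/16 = 7/256 = P(S=1,T=1) ✓
  P(S=2)·P(T=0) = 5/8 × 9/16 = 45/128 = P(S=2,T=0) ✓
  P(S=2)·P(T=1) = 5/8 × 7/16 = 35/128 = P(S=2,T=1) ✓

Yes, S and T are independent: every cell factors, so I(S;T) = 0 bits.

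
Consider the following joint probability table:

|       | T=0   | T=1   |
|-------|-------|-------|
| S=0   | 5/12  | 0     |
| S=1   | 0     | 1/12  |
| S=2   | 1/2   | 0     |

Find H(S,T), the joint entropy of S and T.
H(S,T) = -Σ P(S,T) log₂ P(S,T), summed over the non-zero cells:
H(S,T) = -[(5/12)·log₂(5/12) + (1/12)·log₂(1/12) + (1/2)·log₂(1/2)]
  = 0.5263 + 0.2987 + 0.5000
  = 1.3250 bits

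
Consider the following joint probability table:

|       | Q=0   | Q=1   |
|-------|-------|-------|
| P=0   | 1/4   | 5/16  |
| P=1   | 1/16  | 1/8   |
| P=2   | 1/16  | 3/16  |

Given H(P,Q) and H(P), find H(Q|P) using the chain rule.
From the chain rule: H(P,Q) = H(P) + H(Q|P)
Therefore: H(Q|P) = H(P,Q) - H(P)

H(P,Q) = -[(1/4)·log₂(1/4) + (5/16)·log₂(5/16) + (1/16)·log₂(1/16) + (1/8)·log₂(1/8) + (1/16)·log₂(1/16) + (3/16)·log₂(3/16)]
  = 0.5000 + 0.5244 + 0.2500 + 0.3750 + 0.2500 + 0.4528
  = 2.3522 bits
Marginal P(P) (row sums):
  P(P=0) = 1/4 + 5/16 = 9/16
  P(P=1) = 1/16 + 1/8 = 3/16
  P(P=2) = 1/16 + 3/16 = 1/4
H(P) = -[(9/16)·log₂(9/16) + (3/16)·log₂(3/16) + (1/4)·log₂(1/4)]
  = 0.4669 + 0.4528 + 0.5000
  = 1.4197 bits

H(Q|P) = 2.3522 - 1.4197 = 0.9325 bits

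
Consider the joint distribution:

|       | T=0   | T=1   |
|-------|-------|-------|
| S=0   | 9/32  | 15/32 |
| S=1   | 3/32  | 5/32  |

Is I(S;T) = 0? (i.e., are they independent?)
Marginal P(S) (row sums):
  P(S=0) = 9/32 + 15/32 = 3/4
  P(S=1) = 3/32 + 5/32 = 1/4
Marginal P(T) (column sums):
  P(T=0) = 9/32 + 3/32 = 3/8
  P(T=1) = 15/32 + 5/32 = 5/8

S and T are independent iff P(S=i,T=j) = P(S=i)·P(T=j) for every cell.
  P(S=0)·P(T=0) = 3/4 × 3/8 = 9/32 = P(S=0,T=0) ✓
  P(S=0)·P(T=1) = 3/4 × 5/8 = 15/32 = P(S=0,T=1) ✓
  P(S=1)·P(T=0) = 1/4 × 3/8 = 3/32 = P(S=1,T=0) ✓
  P(S=1)·P(T=1) = 1/4 × 5/8 = 5/32 = P(S=1,T=1) ✓

Yes, S and T are independent: every cell factors, so I(S;T) = 0 bits.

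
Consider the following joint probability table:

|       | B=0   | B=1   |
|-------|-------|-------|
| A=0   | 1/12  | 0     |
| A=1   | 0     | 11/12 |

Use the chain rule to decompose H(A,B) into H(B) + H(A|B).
By the chain rule: H(A,B) = H(B) + H(A|B)

Marginal P(B) (column sums):
  P(B=0) = 1/12 + 0 = 1/12
  P(B=1) = 0 + 11/12 = 11/12
H(B) = -[(1/12)·log₂(1/12) + (11/12)·log₂(11/12)]
  = 0.2987 + 0.1151
  = 0.4138 bits
H(A|B) = -Σ P(A,B)·log₂ P(A|B), where P(A|B) = P(A,B) / P(B)
  (cells with P(A,B) = 0 contribute 0)
  (A=0,B=0): P(A|B) = (1/12)/(1/12) = 1;  -(1/12)·log₂(1) = 0.0000
  (A=1,B=1): P(A|B) = (11/12)/(11/12) = 1;  -(11/12)·log₂(1) = 0.0000
H(A|B) = 0.0000 + 0.0000
  = 0.0000 bits

H(A,B) = H(B) + H(A|B) = 0.4138 + 0.0000 = 0.4138 bits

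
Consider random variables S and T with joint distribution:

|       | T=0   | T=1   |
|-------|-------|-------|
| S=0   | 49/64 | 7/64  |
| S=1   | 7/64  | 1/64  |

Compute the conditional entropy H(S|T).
Marginal P(T) (column sums):
  P(T=0) = 49/64 + 7/64 = 7/8
  P(T=1) = 7/64 + 1/64 = 1/8

H(S|T) = -Σ P(S,T)·log₂ P(S|T), where P(S|T) = P(S,T) / P(T)
  (S=0,T=0): P(S|T) = (49/64)/(7/8) = 7/8;  -(49/64)·log₂(7/8) = 0.1475
  (S=0,T=1): P(S|T) = (7/64)/(1/8) = 7/8;  -(7/64)·log₂(7/8) = 0.0211
  (S=1,T=0): P(S|T) = (7/64)/(7/8) = 1/8;  -(7/64)·log₂(1/8) = 0.3281
  (S=1,T=1): P(S|T) = (1/64)/(1/8) = 1/8;  -(1/64)·log₂(1/8) = 0.0469
H(S|T) = 0.1475 + 0.0211 + 0.3281 + 0.0469
  = 0.5436 bits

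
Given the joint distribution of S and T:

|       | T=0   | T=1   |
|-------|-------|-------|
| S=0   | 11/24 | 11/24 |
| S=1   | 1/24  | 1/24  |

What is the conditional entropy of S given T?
Marginal P(T) (column sums):
  P(T=0) = 11/24 + 1/24 = 1/2
  P(T=1) = 11/24 + 1/24 = 1/2

H(S|T) = -Σ P(S,T)·log₂ P(S|T), where P(S|T) = P(S,T) / P(T)
  (S=0,T=0): P(S|T) = (11/24)/(1/2) = 11/12;  -(11/24)·log₂(11/12) = 0.0575
  (S=0,T=1): P(S|T) = (11/24)/(1/2) = 11/12;  -(11/24)·log₂(11/12) = 0.0575
  (S=1,T=0): P(S|T) = (1/24)/(1/2) = 1/12;  -(1/24)·log₂(1/12) = 0.1494
  (S=1,T=1): P(S|T) = (1/24)/(1/2) = 1/12;  -(1/24)·log₂(1/12) = 0.1494
H(S|T) = 0.0575 + 0.0575 + 0.1494 + 0.1494
  = 0.4138 bits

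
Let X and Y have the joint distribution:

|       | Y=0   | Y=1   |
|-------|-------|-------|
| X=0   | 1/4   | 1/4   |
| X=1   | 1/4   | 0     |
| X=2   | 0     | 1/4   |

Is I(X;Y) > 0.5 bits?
Marginal P(X) (row sums):
  P(X=0) = 1/4 + 1/4 = 1/2
  P(X=1) = 1/4 + 0 = 1/4
  P(X=2) = 0 + 1/4 = 1/4
Marginal P(Y) (column sums):
  P(Y=0) = 1/4 + 1/4 + 0 = 1/2
  P(Y=1) = 1/4 + 0 + 1/4 = 1/2

H(X) = -[(1/2)·log₂(1/2) + (1/4)·log₂(1/4) + (1/4)·log₂(1/4)]
  = 0.5000 + 0.5000 + 0.5000
  = 1.5000 bits
H(Y) = -[(1/2)·log₂(1/2) + (1/2)·log₂(1/2)]
  = 0.5000 + 0.5000
  = 1.0000 bits
H(X,Y) = -[(1/4)·log₂(1/4) + (1/4)·log₂(1/4) + (1/4)·log₂(1/4) + (1/4)·log₂(1/4)]
  = 0.5000 + 0.5000 + 0.5000 + 0.5000
  = 2.0000 bits

I(X;Y) = H(X) + H(Y) - H(X,Y)
  = 1.5000 + 1.0000 - 2.0000
  = 0.5000 bits

No. I(X;Y) = 0.5000 bits, which is ≤ 0.5 bits.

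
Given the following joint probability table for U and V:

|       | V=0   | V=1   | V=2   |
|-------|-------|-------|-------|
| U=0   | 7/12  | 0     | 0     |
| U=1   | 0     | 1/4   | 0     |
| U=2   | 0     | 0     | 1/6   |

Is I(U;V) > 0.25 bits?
Marginal P(U) (row sums):
  P(U=0) = 7/12 + 0 + 0 = 7/12
  P(U=1) = 0 + 1/4 + 0 = 1/4
  P(U=2) = 0 + 0 + 1/6 = 1/6
Marginal P(V) (column sums):
  P(V=0) = 7/12 + 0 + 0 = 7/12
  P(V=1) = 0 + 1/4 + 0 = 1/4
  P(V=2) = 0 + 0 + 1/6 = 1/6

H(U) = -[(7/12)·log₂(7/12) + (1/4)·log₂(1/4) + (1/6)·log₂(1/6)]
  = 0.4536 + 0.5000 + 0.4308
  = 1.3844 bits
H(V) = -[(7/12)·log₂(7/12) + (1/4)·log₂(1/4) + (1/6)·log₂(1/6)]
  = 0.4536 + 0.5000 + 0.4308
  = 1.3844 bits
H(U,V) = -[(7/12)·log₂(7/12) + (1/4)·log₂(1/4) + (1/6)·log₂(1/6)]
  = 0.4536 + 0.5000 + 0.4308
  = 1.3844 bits

I(U;V) = H(U) + H(V) - H(U,V)
  = 1.3844 + 1.3844 - 1.3844
  = 1.3844 bits

Yes. I(U;V) = 1.3844 bits, which is > 0.25 bits.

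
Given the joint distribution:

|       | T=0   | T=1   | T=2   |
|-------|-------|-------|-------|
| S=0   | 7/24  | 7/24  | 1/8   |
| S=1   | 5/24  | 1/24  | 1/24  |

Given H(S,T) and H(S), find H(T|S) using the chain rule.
From the chain rule: H(S,T) = H(S) + H(T|S)
Therefore: H(T|S) = H(S,T) - H(S)

H(S,T) = -[(7/24)·log₂(7/24) + (7/24)·log₂(7/24) + (1/8)·log₂(1/8) + (5/24)·log₂(5/24) + (1/24)·log₂(1/24) + (1/24)·log₂(1/24)]
  = 0.5185 + 0.5185 + 0.3750 + 0.4715 + 0.1910 + 0.1910
  = 2.2655 bits
Marginal P(S) (row sums):
  P(S=0) = 7/24 + 7/24 + 1/8 = 17/24
  P(S=1) = 5/24 + 1/24 + 1/24 = 7/24
H(S) = -[(17/24)·log₂(17/24) + (7/24)·log₂(7/24)]
  = 0.3524 + 0.5185
  = 0.8709 bits

H(T|S) = 2.2655 - 0.8709 = 1.3946 bits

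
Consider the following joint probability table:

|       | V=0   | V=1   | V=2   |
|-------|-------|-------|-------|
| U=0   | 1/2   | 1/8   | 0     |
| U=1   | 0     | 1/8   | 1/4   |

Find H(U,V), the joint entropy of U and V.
H(U,V) = -Σ P(U,V) log₂ P(U,V), summed over the non-zero cells:
H(U,V) = -[(1/2)·log₂(1/2) + (1/8)·log₂(1/8) + (1/8)·log₂(1/8) + (1/4)·log₂(1/4)]
  = 0.5000 + 0.3750 + 0.3750 + 0.5000
  = 1.7500 bits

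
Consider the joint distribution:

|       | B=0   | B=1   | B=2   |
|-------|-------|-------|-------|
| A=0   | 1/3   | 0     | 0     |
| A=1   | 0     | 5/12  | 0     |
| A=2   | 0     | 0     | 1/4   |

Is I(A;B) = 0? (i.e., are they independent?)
Marginal P(A) (row sums):
  P(A=0) = 1/3 + 0 + 0 = 1/3
  P(A=1) = 0 + 5/12 + 0 = 5/12
  P(A=2) = 0 + 0 + 1/4 = 1/4
Marginal P(B) (column sums):
  P(B=0) = 1/3 + 0 + 0 = 1/3
  P(B=1) = 0 + 5/12 + 0 = 5/12
  P(B=2) = 0 + 0 + 1/4 = 1/4

A and B are independent iff P(A=i,B=j) = P(A=i)·P(B=j) for every cell.
  P(A=0)·P(B=0) = 1/3 × 1/3 = 1/9, but P(A=0,B=0) = 1/3 ✗

No, A and B are not independent. Quantitatively, I(A;B) > 0:

H(A) = -[(1/3)·log₂(1/3) + (5/12)·log₂(5/12) + (1/4)·log₂(1/4)]
  = 0.5283 + 0.5263 + 0.5000
  = 1.5546 bits
H(B) = -[(1/3)·log₂(1/3) + (5/12)·log₂(5/12) + (1/4)·log₂(1/4)]
  = 0.5283 + 0.5263 + 0.5000
  = 1.5546 bits
H(A,B) = -[(1/3)·log₂(1/3) + (5/12)·log₂(5/12) + (1/4)·log₂(1/4)]
  = 0.5283 + 0.5263 + 0.5000
  = 1.5546 bits
I(A;B) = H(A) + H(B) - H(A,B) = 1.5546 + 1.5546 - 1.5546 = 1.5546 bits > 0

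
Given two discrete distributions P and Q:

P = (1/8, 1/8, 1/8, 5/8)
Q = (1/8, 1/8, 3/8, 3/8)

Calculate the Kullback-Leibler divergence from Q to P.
D(P||Q) = Σ P(i) log₂(P(i)/Q(i))
  i=0: (1/8) × log₂((1/8)/(1/8)) = (1/8) × log₂(1) = 0.0000
  i=1: (1/8) × log₂((1/8)/(1/8)) = (1/8) × log₂(1) = 0.0000
  i=2: (1/8) × log₂((1/8)/(3/8)) = (1/8) × log₂(1/3) = -0.1981
  i=3: (5/8) × log₂((5/8)/(3/8)) = (5/8) × log₂(5/3) = 0.4606
D(P||Q) = 0.0000 + 0.0000 - 0.1981 + 0.4606
  = 0.2625 bits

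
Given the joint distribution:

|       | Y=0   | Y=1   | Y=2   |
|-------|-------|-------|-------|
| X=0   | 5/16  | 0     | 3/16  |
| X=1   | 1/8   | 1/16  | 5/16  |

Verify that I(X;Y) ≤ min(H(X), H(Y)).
Marginal P(X) (row sums):
  P(X=0) = 5/16 + 0 + 3/16 = 1/2
  P(X=1) = 1/8 + 1/16 + 5/16 = 1/2
Marginal P(Y) (column sums):
  P(Y=0) = 5/16 + 1/8 = 7/16
  P(Y=1) = 0 + 1/16 = 1/16
  P(Y=2) = 3/16 + 5/16 = 1/2

H(X) = -[(1/2)·log₂(1/2) + (1/2)·log₂(1/2)]
  = 0.5000 + 0.5000
  = 1.0000 bits
H(Y) = -[(7/16)·log₂(7/16) + (1/16)·log₂(1/16) + (1/2)·log₂(1/2)]
  = 0.5218 + 0.2500 + 0.5000
  = 1.2718 bits
H(X,Y) = -[(5/16)·log₂(5/16) + (3/16)·log₂(3/16) + (1/8)·log₂(1/8) + (1/16)·log₂(1/16) + (5/16)·log₂(5/16)]
  = 0.5244 + 0.4528 + 0.3750 + 0.2500 + 0.5244
  = 2.1266 bits

I(X;Y) = H(X) + H(Y) - H(X,Y)
  = 1.0000 + 1.2718 - 2.1266
  = 0.1452 bits

min(H(X), H(Y)) = min(1.0000, 1.2718) = 1.0000 bits
Since 0.1452 ≤ 1.0000, the bound is satisfied ✓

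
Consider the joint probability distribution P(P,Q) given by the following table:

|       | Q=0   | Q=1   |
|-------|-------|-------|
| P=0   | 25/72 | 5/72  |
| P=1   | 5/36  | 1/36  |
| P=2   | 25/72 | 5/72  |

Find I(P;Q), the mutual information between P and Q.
Marginal P(P) (row sums):
  P(P=0) = 25/72 + 5/72 = 5/12
  P(P=1) = 5/36 + 1/36 = 1/6
  P(P=2) = 25/72 + 5/72 = 5/12
Marginal P(Q) (column sums):
  P(Q=0) = 25/72 + 5/36 + 25/72 = 5/6
  P(Q=1) = 5/72 + 1/36 + 5/72 = 1/6

H(P) = -[(5/12)·log₂(5/12) + (1/6)·log₂(1/6) + (5/12)·log₂(5/12)]
  = 0.5263 + 0.4308 + 0.5263
  = 1.4834 bits
H(Q) = -[(5/6)·log₂(5/6) + (1/6)·log₂(1/6)]
  = 0.2192 + 0.4308
  = 0.6500 bits
H(P,Q) = -[(25/72)·log₂(25/72) + (5/72)·log₂(5/72) + (5/36)·log₂(5/36) + (1/36)·log₂(1/36) + (25/72)·log₂(25/72) + (5/72)·log₂(5/72)]
  = 0.5299 + 0.2672 + 0.3956 + 0.1436 + 0.5299 + 0.2672
  = 2.1334 bits

I(P;Q) = H(P) + H(Q) - H(P,Q)
  = 1.4834 + 0.6500 - 2.1334
  = 0.0000 bits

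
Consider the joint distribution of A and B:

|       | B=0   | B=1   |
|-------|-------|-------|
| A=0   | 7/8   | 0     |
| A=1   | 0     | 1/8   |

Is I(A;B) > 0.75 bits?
Marginal P(A) (row sums):
  P(A=0) = 7/8 + 0 = 7/8
  P(A=1) = 0 + 1/8 = 1/8
Marginal P(B) (column sums):
  P(B=0) = 7/8 + 0 = 7/8
  P(B=1) = 0 + 1/8 = 1/8

H(A) = -[(7/8)·log₂(7/8) + (1/8)·log₂(1/8)]
  = 0.1686 + 0.3750
  = 0.5436 bits
H(B) = -[(7/8)·log₂(7/8) + (1/8)·log₂(1/8)]
  = 0.1686 + 0.3750
  = 0.5436 bits
H(A,B) = -[(7/8)·log₂(7/8) + (1/8)·log₂(1/8)]
  = 0.1686 + 0.3750
  = 0.5436 bits

I(A;B) = H(A) + H(B) - H(A,B)
  = 0.5436 + 0.5436 - 0.5436
  = 0.5436 bits

No. I(A;B) = 0.5436 bits, which is ≤ 0.75 bits.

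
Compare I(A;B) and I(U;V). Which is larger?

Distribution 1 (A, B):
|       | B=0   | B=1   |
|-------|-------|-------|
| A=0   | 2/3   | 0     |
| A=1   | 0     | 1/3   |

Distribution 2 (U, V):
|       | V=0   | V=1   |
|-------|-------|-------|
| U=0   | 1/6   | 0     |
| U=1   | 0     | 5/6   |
Distribution 1 (A, B):
Marginal P(A) (row sums):
  P(A=0) = 2/3 + 0 = 2/3
  P(A=1) = 0 + 1/3 = 1/3
Marginal P(B) (column sums):
  P(B=0) = 2/3 + 0 = 2/3
  P(B=1) = 0 + 1/3 = 1/3

H(A) = -[(2/3)·log₂(2/3) + (1/3)·log₂(1/3)]
  = 0.3900 + 0.5283
  = 0.9183 bits
H(B) = -[(2/3)·log₂(2/3) + (1/3)·log₂(1/3)]
  = 0.3900 + 0.5283
  = 0.9183 bits
H(A,B) = -[(2/3)·log₂(2/3) + (1/3)·log₂(1/3)]
  = 0.3900 + 0.5283
  = 0.9183 bits

I(A;B) = H(A) + H(B) - H(A,B)
  = 0.9183 + 0.9183 - 0.9183
  = 0.9183 bits

Distribution 2 (U, V):
Marginal P(U) (row sums):
  P(U=0) = 1/6 + 0 = 1/6
  P(U=1) = 0 + 5/6 = 5/6
Marginal P(V) (column sums):
  P(V=0) = 1/6 + 0 = 1/6
  P(V=1) = 0 + 5/6 = 5/6

H(U) = -[(1/6)·log₂(1/6) + (5/6)·log₂(5/6)]
  = 0.4308 + 0.2192
  = 0.6500 bits
H(V) = -[(1/6)·log₂(1/6) + (5/6)·log₂(5/6)]
  = 0.4308 + 0.2192
  = 0.6500 bits
H(U,V) = -[(1/6)·log₂(1/6) + (5/6)·log₂(5/6)]
  = 0.4308 + 0.2192
  = 0.6500 bits

I(U;V) = H(U) + H(V) - H(U,V)
  = 0.6500 + 0.6500 - 0.6500
  = 0.6500 bits

I(A;B) = 0.9183 bits > I(U;V) = 0.6500 bits, so (A, B) has the higher mutual information (stronger dependence).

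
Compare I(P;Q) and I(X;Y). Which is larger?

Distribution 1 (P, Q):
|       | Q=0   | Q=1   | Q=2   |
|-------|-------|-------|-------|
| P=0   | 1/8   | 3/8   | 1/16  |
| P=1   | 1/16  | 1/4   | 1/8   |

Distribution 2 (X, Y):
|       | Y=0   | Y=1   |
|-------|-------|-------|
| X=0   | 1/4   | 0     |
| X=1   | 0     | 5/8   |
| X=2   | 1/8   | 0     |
Distribution 1 (P, Q):
Marginal P(P) (row sums):
  P(P=0) = 1/8 + 3/8 + 1/16 = 9/16
  P(P=1) = 1/16 + 1/4 + 1/8 = 7/16
Marginal P(Q) (column sums):
  P(Q=0) = 1/8 + 1/16 = 3/16
  P(Q=1) = 3/8 + 1/4 = 5/8
  P(Q=2) = 1/16 + 1/8 = 3/16

H(P) = -[(9/16)·log₂(9/16) + (7/16)·log₂(7/16)]
  = 0.4669 + 0.5218
  = 0.9887 bits
H(Q) = -[(3/16)·log₂(3/16) + (5/8)·log₂(5/8) + (3/16)·log₂(3/16)]
  = 0.4528 + 0.4238 + 0.4528
  = 1.3294 bits
H(P,Q) = -[(1/8)·log₂(1/8) + (3/8)·log₂(3/8) + (1/16)·log₂(1/16) + (1/16)·log₂(1/16) + (1/4)·log₂(1/4) + (1/8)·log₂(1/8)]
  = 0.3750 + 0.5306 + 0.2500 + 0.2500 + 0.5000 + 0.3750
  = 2.2806 bits

I(P;Q) = H(P) + H(Q) - H(P,Q)
  = 0.9887 + 1.3294 - 2.2806
  = 0.0375 bits

Distribution 2 (X, Y):
Marginal P(X) (row sums):
  P(X=0) = 1/4 + 0 = 1/4
  P(X=1) = 0 + 5/8 = 5/8
  P(X=2) = 1/8 + 0 = 1/8
Marginal P(Y) (column sums):
  P(Y=0) = 1/4 + 0 + 1/8 = 3/8
  P(Y=1) = 0 + 5/8 + 0 = 5/8

H(X) = -[(1/4)·log₂(1/4) + (5/8)·log₂(5/8) + (1/8)·log₂(1/8)]
  = 0.5000 + 0.4238 + 0.3750
  = 1.2988 bits
H(Y) = -[(3/8)·log₂(3/8) + (5/8)·log₂(5/8)]
  = 0.5306 + 0.4238
  = 0.9544 bits
H(X,Y) = -[(1/4)·log₂(1/4) + (5/8)·log₂(5/8) + (1/8)·log₂(1/8)]
  = 0.5000 + 0.4238 + 0.3750
  = 1.2988 bits

I(X;Y) = H(X) + H(Y) - H(X,Y)
  = 1.2988 + 0.9544 - 1.2988
  = 0.9544 bits

I(X;Y) = 0.9544 bits > I(P;Q) = 0.0375 bits, so (X, Y) has the higher mutual information (stronger dependence).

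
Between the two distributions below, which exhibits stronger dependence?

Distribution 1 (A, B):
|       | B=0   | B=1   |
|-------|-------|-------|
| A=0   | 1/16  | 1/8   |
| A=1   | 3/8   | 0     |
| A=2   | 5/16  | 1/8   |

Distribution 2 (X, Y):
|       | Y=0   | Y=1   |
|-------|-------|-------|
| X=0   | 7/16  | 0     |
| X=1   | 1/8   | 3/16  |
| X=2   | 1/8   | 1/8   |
Distribution 1 (A, B):
Marginal P(A) (row sums):
  P(A=0) = 1/16 + 1/8 = 3/16
  P(A=1) = 3/8 + 0 = 3/8
  P(A=2) = 5/16 + 1/8 = 7/16
Marginal P(B) (column sums):
  P(B=0) = 1/16 + 3/8 + 5/16 = 3/4
  P(B=1) = 1/8 + 0 + 1/8 = 1/4

H(A) = -[(3/16)·log₂(3/16) + (3/8)·log₂(3/8) + (7/16)·log₂(7/16)]
  = 0.4528 + 0.5306 + 0.5218
  = 1.5052 bits
H(B) = -[(3/4)·log₂(3/4) + (1/4)·log₂(1/4)]
  = 0.3113 + 0.5000
  = 0.8113 bits
H(A,B) = -[(1/16)·log₂(1/16) + (1/8)·log₂(1/8) + (3/8)·log₂(3/8) + (5/16)·log₂(5/16) + (1/8)·log₂(1/8)]
  = 0.2500 + 0.3750 + 0.5306 + 0.5244 + 0.3750
  = 2.0550 bits

I(A;B) = H(A) + H(B) - H(A,B)
  = 1.5052 + 0.8113 - 2.0550
  = 0.2615 bits

Distribution 2 (X, Y):
Marginal P(X) (row sums):
  P(X=0) = 7/16 + 0 = 7/16
  P(X=1) = 1/8 + 3/16 = 5/16
  P(X=2) = 1/8 + 1/8 = 1/4
Marginal P(Y) (column sums):
  P(Y=0) = 7/16 + 1/8 + 1/8 = 11/16
  P(Y=1) = 0 + 3/16 + 1/8 = 5/16

H(X) = -[(7/16)·log₂(7/16) + (5/16)·log₂(5/16) + (1/4)·log₂(1/4)]
  = 0.5218 + 0.5244 + 0.5000
  = 1.5462 bits
H(Y) = -[(11/16)·log₂(11/16) + (5/16)·log₂(5/16)]
  = 0.3716 + 0.5244
  = 0.8960 bits
H(X,Y) = -[(7/16)·log₂(7/16) + (1/8)·log₂(1/8) + (3/16)·log₂(3/16) + (1/8)·log₂(1/8) + (1/8)·log₂(1/8)]
  = 0.5218 + 0.3750 + 0.4528 + 0.3750 + 0.3750
  = 2.0996 bits

I(X;Y) = H(X) + H(Y) - H(X,Y)
  = 1.5462 + 0.8960 - 2.0996
  = 0.3426 bits

I(X;Y) = 0.3426 bits > I(A;B) = 0.2615 bits, so (X, Y) has the higher mutual information (stronger dependence).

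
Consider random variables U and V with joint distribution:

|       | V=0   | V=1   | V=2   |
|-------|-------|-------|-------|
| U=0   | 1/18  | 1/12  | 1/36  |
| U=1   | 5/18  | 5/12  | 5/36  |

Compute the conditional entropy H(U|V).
Marginal P(V) (column sums):
  P(V=0) = 1/18 + 5/18 = 1/3
  P(V=1) = 1/12 + 5/12 = 1/2
  P(V=2) = 1/36 + 5/36 = 1/6

H(U|V) = -Σ P(U,V)·log₂ P(U|V), where P(U|V) = P(U,V) / P(V)
  (U=0,V=0): P(U|V) = (1/18)/(1/3) = 1/6;  -(1/18)·log₂(1/6) = 0.1436
  (U=0,V=1): P(U|V) = (1/12)/(1/2) = 1/6;  -(1/12)·log₂(1/6) = 0.2154
  (U=0,V=2): P(U|V) = (1/36)/(1/6) = 1/6;  -(1/36)·log₂(1/6) = 0.0718
  (U=1,V=0): P(U|V) = (5/18)/(1/3) = 5/6;  -(5/18)·log₂(5/6) = 0.0731
  (U=1,V=1): P(U|V) = (5/12)/(1/2) = 5/6;  -(5/12)·log₂(5/6) = 0.1096
  (U=1,V=2): P(U|V) = (5/36)/(1/6) = 5/6;  -(5/36)·log₂(5/6) = 0.0365
H(U|V) = 0.1436 + 0.2154 + 0.0718 + 0.0731 + 0.1096 + 0.0365
  = 0.6500 bits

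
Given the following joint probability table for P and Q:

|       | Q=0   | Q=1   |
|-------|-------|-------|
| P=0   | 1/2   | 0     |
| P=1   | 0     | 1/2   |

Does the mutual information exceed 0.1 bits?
Marginal P(P) (row sums):
  P(P=0) = 1/2 + 0 = 1/2
  P(P=1) = 0 + 1/2 = 1/2
Marginal P(Q) (column sums):
  P(Q=0) = 1/2 + 0 = 1/2
  P(Q=1) = 0 + 1/2 = 1/2

H(P) = -[(1/2)·log₂(1/2) + (1/2)·log₂(1/2)]
  = 0.5000 + 0.5000
  = 1.0000 bits
H(Q) = -[(1/2)·log₂(1/2) + (1/2)·log₂(1/2)]
  = 0.5000 + 0.5000
  = 1.0000 bits
H(P,Q) = -[(1/2)·log₂(1/2) + (1/2)·log₂(1/2)]
  = 0.5000 + 0.5000
  = 1.0000 bits

I(P;Q) = H(P) + H(Q) - H(P,Q)
  = 1.0000 + 1.0000 - 1.0000
  = 1.0000 bits

Yes. I(P;Q) = 1.0000 bits, which is > 0.1 bits.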